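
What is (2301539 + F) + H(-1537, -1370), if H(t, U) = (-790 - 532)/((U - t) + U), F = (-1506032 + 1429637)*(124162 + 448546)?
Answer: -52630920522241/1203 ≈ -4.3750e+10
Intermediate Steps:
F = -43752027660 (F = -76395*572708 = -43752027660)
H(t, U) = -1322/(-t + 2*U)
(2301539 + F) + H(-1537, -1370) = (2301539 - 43752027660) + 1322/(-1537 - 2*(-1370)) = -43749726121 + 1322/(-1537 + 2740) = -43749726121 + 1322/1203 = -52630920522241/1203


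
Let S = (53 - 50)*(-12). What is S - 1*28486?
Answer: -28522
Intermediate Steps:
S = -36 (S = 3*(-12) = -36)
S - 1*28486 = -36 - 1*28486 = -36 - 28486 = -28522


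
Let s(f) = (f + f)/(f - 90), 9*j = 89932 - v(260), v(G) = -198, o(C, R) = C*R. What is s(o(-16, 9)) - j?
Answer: -1171546/117 ≈ -10013.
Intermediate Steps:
j = 90130/9 (j = (89932 - 1*(-198))/9 = (89932 + 198)/9 = (1/9)*90130 = 90130/9 ≈ 10014.)
s(f) = 2*f/(-90 + f) (s(f) = (2*f)/(-90 + f) = 2*f/(-90 + f))
s(o(-16, 9)) - j = 2*(-16*9)/(-90 - 16*9) - 1*90130/9 = 2*(-144)/(-90 - 144) - 90130/9 = 2*(-144)/(-234) - 90130/9 = 2*(-144)*(-1/234) - 90130/9 = 16/13 - 90130/9 = -1171546/117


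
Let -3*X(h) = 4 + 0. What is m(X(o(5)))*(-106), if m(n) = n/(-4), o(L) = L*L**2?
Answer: -106/3 ≈ -35.333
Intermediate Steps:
o(L) = L**3
X(h) = -4/3 (X(h) = -(4 + 0)/3 = -1/3*4 = -4/3)
m(n) = -n/4 (m(n) = n*(-1/4) = -n/4)
m(X(o(5)))*(-106) = -1/4*(-4/3)*(-106) = (1/3)*(-106) = -106/3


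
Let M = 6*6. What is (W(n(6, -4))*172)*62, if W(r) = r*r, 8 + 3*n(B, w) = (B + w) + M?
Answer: 1066400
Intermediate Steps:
M = 36
n(B, w) = 28/3 + B/3 + w/3 (n(B, w) = -8/3 + ((B + w) + 36)/3 = -8/3 + (36 + B + w)/3 = -8/3 + (12 + B/3 + w/3) = 28/3 + B/3 + w/3)
W(r) = r²
(W(n(6, -4))*172)*62 = ((28/3 + (⅓)*6 + (⅓)*(-4))²*172)*62 = ((28/3 + 2 - 4/3)²*172)*62 = (10²*172)*62 = (100*172)*62 = 17200*62 = 1066400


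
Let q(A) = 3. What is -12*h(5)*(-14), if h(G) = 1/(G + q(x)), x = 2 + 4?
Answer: 21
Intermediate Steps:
x = 6
h(G) = 1/(3 + G) (h(G) = 1/(G + 3) = 1/(3 + G))
-12*h(5)*(-14) = -12/(3 + 5)*(-14) = -12/8*(-14) = -12*1/8*(-14) = -3/2*(-14) = 21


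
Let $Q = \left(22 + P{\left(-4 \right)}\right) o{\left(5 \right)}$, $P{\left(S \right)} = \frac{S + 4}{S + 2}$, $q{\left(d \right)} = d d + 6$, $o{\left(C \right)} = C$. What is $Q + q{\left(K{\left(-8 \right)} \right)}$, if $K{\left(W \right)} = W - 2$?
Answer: $216$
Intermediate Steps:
$K{\left(W \right)} = -2 + W$
$q{\left(d \right)} = 6 + d^{2}$ ($q{\left(d \right)} = d^{2} + 6 = 6 + d^{2}$)
$P{\left(S \right)} = \frac{4 + S}{2 + S}$
$Q = 110$ ($Q = \left(22 + \frac{4 - 4}{2 - 4}\right) 5 = \left(22 + \frac{1}{-2} \cdot 0\right) 5 = \left(22 - 0\right) 5 = \left(22 + 0\right) 5 = 22 \cdot 5 = 110$)
$Q + q{\left(K{\left(-8 \right)} \right)} = 110 + \left(6 + \left(-2 - 8\right)^{2}\right) = 110 + \left(6 + \left(-10\right)^{2}\right) = 110 + \left(6 + 100\right) = 110 + 106 = 216$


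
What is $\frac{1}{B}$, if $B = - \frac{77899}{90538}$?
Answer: $- \frac{90538}{77899} \approx -1.1622$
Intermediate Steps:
$B = - \frac{77899}{90538}$ ($B = \left(-77899\right) \frac{1}{90538} = - \frac{77899}{90538} \approx -0.8604$)
$\frac{1}{B} = \frac{1}{- \frac{77899}{90538}} = - \frac{90538}{77899}$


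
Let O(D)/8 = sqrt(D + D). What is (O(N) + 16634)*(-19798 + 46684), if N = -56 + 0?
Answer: 447221724 + 860352*I*sqrt(7) ≈ 4.4722e+8 + 2.2763e+6*I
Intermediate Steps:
N = -56
O(D) = 8*sqrt(2)*sqrt(D) (O(D) = 8*sqrt(D + D) = 8*sqrt(2*D) = 8*(sqrt(2)*sqrt(D)) = 8*sqrt(2)*sqrt(D))
(O(N) + 16634)*(-19798 + 46684) = (8*sqrt(2)*sqrt(-56) + 16634)*(-19798 + 46684) = (8*sqrt(2)*(2*I*sqrt(14)) + 16634)*26886 = (32*I*sqrt(7) + 16634)*26886 = (16634 + 32*I*sqrt(7))*26886 = 447221724 + 860352*I*sqrt(7)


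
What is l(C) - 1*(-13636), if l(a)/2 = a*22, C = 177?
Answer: 21424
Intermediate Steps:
l(a) = 44*a (l(a) = 2*(a*22) = 2*(22*a) = 44*a)
l(C) - 1*(-13636) = 44*177 - 1*(-13636) = 7788 + 13636 = 21424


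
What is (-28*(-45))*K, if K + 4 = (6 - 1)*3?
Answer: 13860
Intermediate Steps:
K = 11 (K = -4 + (6 - 1)*3 = -4 + 5*3 = -4 + 15 = 11)
(-28*(-45))*K = -28*(-45)*11 = 1260*11 = 13860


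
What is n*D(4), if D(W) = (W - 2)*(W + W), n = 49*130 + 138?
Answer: 104128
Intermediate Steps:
n = 6508 (n = 6370 + 138 = 6508)
D(W) = 2*W*(-2 + W) (D(W) = (-2 + W)*(2*W) = 2*W*(-2 + W))
n*D(4) = 6508*(2*4*(-2 + 4)) = 6508*(2*4*2) = 6508*16 = 104128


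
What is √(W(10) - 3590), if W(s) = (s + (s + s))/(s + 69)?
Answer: 2*I*√5600705/79 ≈ 59.913*I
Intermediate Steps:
W(s) = 3*s/(69 + s) (W(s) = (s + 2*s)/(69 + s) = (3*s)/(69 + s) = 3*s/(69 + s))
√(W(10) - 3590) = √(3*10/(69 + 10) - 3590) = √(3*10/79 - 3590) = √(3*10*(1/79) - 3590) = √(30/79 - 3590) = √(-283580/79) = 2*I*√5600705/79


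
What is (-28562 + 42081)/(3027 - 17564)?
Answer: -13519/14537 ≈ -0.92997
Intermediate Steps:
(-28562 + 42081)/(3027 - 17564) = 13519/(-14537) = 13519*(-1/14537) = -13519/14537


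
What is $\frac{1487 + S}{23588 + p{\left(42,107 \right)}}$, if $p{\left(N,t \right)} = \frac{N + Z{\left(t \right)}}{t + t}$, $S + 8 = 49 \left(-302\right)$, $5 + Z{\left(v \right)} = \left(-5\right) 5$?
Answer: $- \frac{75007}{132838} \approx -0.56465$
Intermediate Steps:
$Z{\left(v \right)} = -30$ ($Z{\left(v \right)} = -5 - 25 = -30$)
$S = -14806$ ($S = -8 + 49 \left(-302\right) = -8 - 14798 = -14806$)
$p{\left(N,t \right)} = \frac{-30 + N}{2 t}$ ($p{\left(N,t \right)} = \frac{N - 30}{t + t} = \frac{-30 + N}{2 t}$)
$\frac{1487 + S}{23588 + p{\left(42,107 \right)}} = \frac{1487 - 14806}{23588 + \frac{-30 + 42}{2 \cdot 107}} = - \frac{13319}{23588 + \frac{1}{2} \cdot \frac{1}{107} \cdot 12} = - \frac{13319}{23588 + \frac{6}{107}} = - \frac{13319}{\frac{2523922}{107}} = \left(-13319\right) \frac{107}{2523922} = - \frac{75007}{132838}$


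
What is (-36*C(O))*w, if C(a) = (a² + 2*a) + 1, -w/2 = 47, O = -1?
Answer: 0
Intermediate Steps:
w = -94 (w = -2*47 = -94)
C(a) = 1 + a² + 2*a
(-36*C(O))*w = -36*(1 + (-1)² + 2*(-1))*(-94) = -36*(1 + 1 - 2)*(-94) = -36*0*(-94) = 0*(-94) = 0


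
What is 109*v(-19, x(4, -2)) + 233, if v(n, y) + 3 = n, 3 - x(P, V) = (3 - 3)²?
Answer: -2165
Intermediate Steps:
x(P, V) = 3 (x(P, V) = 3 - (3 - 3)² = 3 - 1*0² = 3 - 1*0 = 3 + 0 = 3)
v(n, y) = -3 + n
109*v(-19, x(4, -2)) + 233 = 109*(-3 - 19) + 233 = 109*(-22) + 233 = -2398 + 233 = -2165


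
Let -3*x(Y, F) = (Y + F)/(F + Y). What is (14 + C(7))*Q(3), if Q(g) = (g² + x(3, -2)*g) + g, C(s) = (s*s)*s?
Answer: 3927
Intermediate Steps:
C(s) = s³ (C(s) = s²*s = s³)
x(Y, F) = -⅓ (x(Y, F) = -(Y + F)/(3*(F + Y)) = -(F + Y)/(3*(F + Y)) = -⅓*1 = -⅓)
Q(g) = g² + 2*g/3 (Q(g) = (g² - g/3) + g = g² + 2*g/3)
(14 + C(7))*Q(3) = (14 + 7³)*((⅓)*3*(2 + 3*3)) = (14 + 343)*((⅓)*3*(2 + 9)) = 357*((⅓)*3*11) = 357*11 = 3927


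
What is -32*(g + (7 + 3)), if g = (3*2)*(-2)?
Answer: 64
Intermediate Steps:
g = -12 (g = 6*(-2) = -12)
-32*(g + (7 + 3)) = -32*(-12 + (7 + 3)) = -32*(-12 + 10) = -32*(-2) = 64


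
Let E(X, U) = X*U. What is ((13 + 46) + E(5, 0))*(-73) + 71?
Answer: -4236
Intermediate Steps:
E(X, U) = U*X
((13 + 46) + E(5, 0))*(-73) + 71 = ((13 + 46) + 0*5)*(-73) + 71 = (59 + 0)*(-73) + 71 = 59*(-73) + 71 = -4307 + 71 = -4236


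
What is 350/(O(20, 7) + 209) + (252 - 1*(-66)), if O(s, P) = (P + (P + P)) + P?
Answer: 75716/237 ≈ 319.48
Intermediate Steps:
O(s, P) = 4*P (O(s, P) = (P + 2*P) + P = 3*P + P = 4*P)
350/(O(20, 7) + 209) + (252 - 1*(-66)) = 350/(4*7 + 209) + (252 - 1*(-66)) = 350/(28 + 209) + (252 + 66) = 350/237 + 318 = 75716/237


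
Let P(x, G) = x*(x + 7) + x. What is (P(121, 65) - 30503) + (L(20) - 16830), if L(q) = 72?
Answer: -31652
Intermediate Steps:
P(x, G) = x + x*(7 + x) (P(x, G) = x*(7 + x) + x = x + x*(7 + x))
(P(121, 65) - 30503) + (L(20) - 16830) = (121*(8 + 121) - 30503) + (72 - 16830) = (121*129 - 30503) - 16758 = (15609 - 30503) - 16758 = -14894 - 16758 = -31652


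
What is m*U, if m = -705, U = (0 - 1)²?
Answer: -705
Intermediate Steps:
U = 1 (U = (-1)² = 1)
m*U = -705*1 = -705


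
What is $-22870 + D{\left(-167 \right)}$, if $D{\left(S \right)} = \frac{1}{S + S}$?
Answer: $- \frac{7638581}{334} \approx -22870.0$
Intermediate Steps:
$D{\left(S \right)} = \frac{1}{2 S}$
$-22870 + D{\left(-167 \right)} = -22870 + \frac{1}{2 \left(-167\right)} = -22870 + \frac{1}{2} \left(- \frac{1}{167}\right) = -22870 - \frac{1}{334} = - \frac{7638581}{334}$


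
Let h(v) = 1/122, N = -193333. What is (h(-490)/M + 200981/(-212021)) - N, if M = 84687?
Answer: 423505756959563789/2190561536094 ≈ 1.9333e+5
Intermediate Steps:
h(v) = 1/122
(h(-490)/M + 200981/(-212021)) - N = ((1/122)/84687 + 200981/(-212021)) - 1*(-193333) = ((1/122)*(1/84687) + 200981*(-1/212021)) + 193333 = (1/10331814 - 200981/212021) + 193333 = -2076498097513/2190561536094 + 193333 = 423505756959563789/2190561536094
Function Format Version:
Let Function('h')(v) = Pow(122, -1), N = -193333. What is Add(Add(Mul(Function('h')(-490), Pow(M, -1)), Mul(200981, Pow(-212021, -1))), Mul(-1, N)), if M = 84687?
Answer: Rational(423505756959563789, 2190561536094) ≈ 1.9333e+5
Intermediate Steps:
Function('h')(v) = Rational(1, 122)
Add(Add(Mul(Function('h')(-490), Pow(M, -1)), Mul(200981, Pow(-212021, -1))), Mul(-1, N)) = Add(Add(Mul(Rational(1, 122), Pow(84687, -1)), Mul(200981, Pow(-212021, -1))), Mul(-1, -193333)) = Add(Add(Mul(Rational(1, 122), Rational(1, 84687)), Mul(200981, Rational(-1, 212021))), 193333) = Add(Add(Rational(1, 10331814), Rational(-200981, 212021)), 193333) = Add(Rational(-2076498097513, 2190561536094), 193333) = Rational(423505756959563789, 2190561536094)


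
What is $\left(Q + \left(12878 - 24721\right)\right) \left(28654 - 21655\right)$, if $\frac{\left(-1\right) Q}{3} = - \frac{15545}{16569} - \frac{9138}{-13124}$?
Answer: $- \frac{1001292867598637}{12080642} \approx -8.2884 \cdot 10^{7}$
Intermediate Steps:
$Q = \frac{26302529}{36241926}$ ($Q = - 3 \left(- \frac{15545}{16569} - \frac{9138}{-13124}\right) = - 3 \left(\left(-15545\right) \frac{1}{16569} - - \frac{4569}{6562}\right) = - 3 \left(- \frac{15545}{16569} + \frac{4569}{6562}\right) = \left(-3\right) \left(- \frac{26302529}{108725778}\right) = \frac{26302529}{36241926} \approx 0.72575$)
$\left(Q + \left(12878 - 24721\right)\right) \left(28654 - 21655\right) = \left(\frac{26302529}{36241926} + \left(12878 - 24721\right)\right) \left(28654 - 21655\right) = \left(\frac{26302529}{36241926} + \left(12878 - 24721\right)\right) 6999 = \left(\frac{26302529}{36241926} - 11843\right) 6999 = \left(- \frac{429186827089}{36241926}\right) 6999 = - \frac{1001292867598637}{12080642}$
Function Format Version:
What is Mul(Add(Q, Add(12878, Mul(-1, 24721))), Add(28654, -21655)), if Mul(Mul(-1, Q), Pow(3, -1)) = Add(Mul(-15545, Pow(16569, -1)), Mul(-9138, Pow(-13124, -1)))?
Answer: Rational(-1001292867598637, 12080642) ≈ -8.2884e+7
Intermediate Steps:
Q = Rational(26302529, 36241926) (Q = Mul(-3, Add(Mul(-15545, Pow(16569, -1)), Mul(-9138, Pow(-13124, -1)))) = Mul(-3, Add(Mul(-15545, Rational(1, 16569)), Mul(-9138, Rational(-1, 13124)))) = Mul(-3, Add(Rational(-15545, 16569), Rational(4569, 6562))) = Mul(-3, Rational(-26302529, 108725778)) = Rational(26302529, 36241926) ≈ 0.72575)
Mul(Add(Q, Add(12878, Mul(-1, 24721))), Add(28654, -21655)) = Mul(Add(Rational(26302529, 36241926), Add(12878, Mul(-1, 24721))), Add(28654, -21655)) = Mul(Add(Rational(26302529, 36241926), Add(12878, -24721)), 6999) = Mul(Add(Rational(26302529, 36241926), -11843), 6999) = Mul(Rational(-429186827089, 36241926), 6999) = Rational(-1001292867598637, 12080642)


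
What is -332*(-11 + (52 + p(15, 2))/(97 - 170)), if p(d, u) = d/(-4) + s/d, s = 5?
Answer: 848177/219 ≈ 3873.0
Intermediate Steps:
p(d, u) = 5/d - d/4 (p(d, u) = d/(-4) + 5/d = d*(-¼) + 5/d = -d/4 + 5/d = 5/d - d/4)
-332*(-11 + (52 + p(15, 2))/(97 - 170)) = -332*(-11 + (52 + (5/15 - ¼*15))/(97 - 170)) = -332*(-11 + (52 + (5*(1/15) - 15/4))/(-73)) = -332*(-11 + (52 + (⅓ - 15/4))*(-1/73)) = -332*(-11 + (52 - 41/12)*(-1/73)) = -332*(-11 + (583/12)*(-1/73)) = -332*(-11 - 583/876) = -332*(-10219/876) = 848177/219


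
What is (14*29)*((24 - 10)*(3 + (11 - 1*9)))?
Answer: 28420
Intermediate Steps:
(14*29)*((24 - 10)*(3 + (11 - 1*9))) = 406*(14*(3 + (11 - 9))) = 406*(14*(3 + 2)) = 406*(14*5) = 406*70 = 28420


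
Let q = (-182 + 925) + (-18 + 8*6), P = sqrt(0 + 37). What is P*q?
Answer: 773*sqrt(37) ≈ 4702.0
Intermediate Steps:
P = sqrt(37) ≈ 6.0828
q = 773 (q = 743 + (-18 + 48) = 743 + 30 = 773)
P*q = sqrt(37)*773 = 773*sqrt(37)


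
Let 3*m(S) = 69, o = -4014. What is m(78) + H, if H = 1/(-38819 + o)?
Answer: 985158/42833 ≈ 23.000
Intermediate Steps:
m(S) = 23 (m(S) = (1/3)*69 = 23)
H = -1/42833 (H = 1/(-38819 - 4014) = 1/(-42833) = -1/42833 ≈ -2.3346e-5)
m(78) + H = 23 - 1/42833 = 985158/42833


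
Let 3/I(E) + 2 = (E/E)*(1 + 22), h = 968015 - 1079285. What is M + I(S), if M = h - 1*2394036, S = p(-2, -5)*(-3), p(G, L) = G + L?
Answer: -17537141/7 ≈ -2.5053e+6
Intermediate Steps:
S = 21 (S = (-2 - 5)*(-3) = -7*(-3) = 21)
h = -111270
M = -2505306 (M = -111270 - 1*2394036 = -111270 - 2394036 = -2505306)
I(E) = ⅐ (I(E) = 3/(-2 + (E/E)*(1 + 22)) = 3/(-2 + 1*23) = 3/(-2 + 23) = 3/21 = 3*(1/21) = ⅐)
M + I(S) = -2505306 + ⅐ = -17537141/7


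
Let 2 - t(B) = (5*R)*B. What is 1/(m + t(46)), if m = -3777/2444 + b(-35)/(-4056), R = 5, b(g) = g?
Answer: -190632/219138497 ≈ -0.00086992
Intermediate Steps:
m = -292961/190632 (m = -3777/2444 - 35/(-4056) = -3777*1/2444 - 35*(-1/4056) = -3777/2444 + 35/4056 = -292961/190632 ≈ -1.5368)
t(B) = 2 - 25*B (t(B) = 2 - 5*5*B = 2 - 25*B)
1/(m + t(46)) = 1/(-292961/190632 + (2 - 25*46)) = 1/(-292961/190632 + (2 - 1150)) = 1/(-292961/190632 - 1148) = 1/(-219138497/190632) = -190632/219138497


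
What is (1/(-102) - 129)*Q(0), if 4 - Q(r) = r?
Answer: -26318/51 ≈ -516.04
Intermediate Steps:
Q(r) = 4 - r
(1/(-102) - 129)*Q(0) = (1/(-102) - 129)*(4 - 1*0) = (-1/102 - 129)*(4 + 0) = -13159/102*4 = -26318/51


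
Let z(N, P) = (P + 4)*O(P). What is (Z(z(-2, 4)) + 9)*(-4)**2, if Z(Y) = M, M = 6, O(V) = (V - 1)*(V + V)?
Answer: 240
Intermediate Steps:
O(V) = 2*V*(-1 + V) (O(V) = (-1 + V)*(2*V) = 2*V*(-1 + V))
z(N, P) = 2*P*(-1 + P)*(4 + P) (z(N, P) = (P + 4)*(2*P*(-1 + P)) = (4 + P)*(2*P*(-1 + P)) = 2*P*(-1 + P)*(4 + P))
Z(Y) = 6
(Z(z(-2, 4)) + 9)*(-4)**2 = (6 + 9)*(-4)**2 = 15*16 = 240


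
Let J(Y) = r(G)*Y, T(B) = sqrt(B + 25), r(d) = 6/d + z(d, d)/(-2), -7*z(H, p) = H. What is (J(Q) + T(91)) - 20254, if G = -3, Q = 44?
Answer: -142460/7 + 2*sqrt(29) ≈ -20341.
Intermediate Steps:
z(H, p) = -H/7
r(d) = 6/d + d/14 (r(d) = 6/d - d/7/(-2) = 6/d - d/7*(-1/2) = 6/d + d/14)
T(B) = sqrt(25 + B)
J(Y) = -31*Y/14 (J(Y) = (6/(-3) + (1/14)*(-3))*Y = (6*(-1/3) - 3/14)*Y = (-2 - 3/14)*Y = -31*Y/14)
(J(Q) + T(91)) - 20254 = (-31/14*44 + sqrt(25 + 91)) - 20254 = (-682/7 + sqrt(116)) - 20254 = (-682/7 + 2*sqrt(29)) - 20254 = -142460/7 + 2*sqrt(29)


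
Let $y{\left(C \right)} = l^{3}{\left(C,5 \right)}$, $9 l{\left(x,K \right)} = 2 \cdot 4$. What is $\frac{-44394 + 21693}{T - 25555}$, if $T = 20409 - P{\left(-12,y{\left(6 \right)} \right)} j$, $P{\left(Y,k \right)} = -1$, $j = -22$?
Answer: $\frac{22701}{5168} \approx 4.3926$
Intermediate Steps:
$l{\left(x,K \right)} = \frac{8}{9}$ ($l{\left(x,K \right)} = \frac{2 \cdot 4}{9} = \frac{1}{9} \cdot 8 = \frac{8}{9}$)
$y{\left(C \right)} = \frac{512}{729}$ ($y{\left(C \right)} = \left(\frac{8}{9}\right)^{3} = \frac{512}{729}$)
$T = 20387$ ($T = 20409 - \left(-1\right) \left(-22\right) = 20409 - 22 = 20387$)
$\frac{-44394 + 21693}{T - 25555} = \frac{-44394 + 21693}{20387 - 25555} = - \frac{22701}{-5168} = \left(-22701\right) \left(- \frac{1}{5168}\right) = \frac{22701}{5168}$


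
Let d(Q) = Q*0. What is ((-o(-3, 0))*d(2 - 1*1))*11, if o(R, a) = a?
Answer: 0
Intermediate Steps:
d(Q) = 0
((-o(-3, 0))*d(2 - 1*1))*11 = (-1*0*0)*11 = (0*0)*11 = 0*11 = 0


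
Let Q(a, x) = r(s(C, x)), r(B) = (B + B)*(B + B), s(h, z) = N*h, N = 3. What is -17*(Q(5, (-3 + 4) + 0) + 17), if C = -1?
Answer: -901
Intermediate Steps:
s(h, z) = 3*h
r(B) = 4*B**2 (r(B) = (2*B)*(2*B) = 4*B**2)
Q(a, x) = 36 (Q(a, x) = 4*(3*(-1))**2 = 4*(-3)**2 = 4*9 = 36)
-17*(Q(5, (-3 + 4) + 0) + 17) = -17*(36 + 17) = -17*53 = -901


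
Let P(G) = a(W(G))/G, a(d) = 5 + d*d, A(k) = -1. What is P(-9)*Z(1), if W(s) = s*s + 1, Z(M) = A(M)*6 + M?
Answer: 11215/3 ≈ 3738.3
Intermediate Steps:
Z(M) = -6 + M (Z(M) = -1*6 + M = -6 + M)
W(s) = 1 + s² (W(s) = s² + 1 = 1 + s²)
a(d) = 5 + d²
P(G) = (5 + (1 + G²)²)/G
P(-9)*Z(1) = ((5 + (1 + (-9)²)²)/(-9))*(-6 + 1) = -(5 + (1 + 81)²)/9*(-5) = -(5 + 82²)/9*(-5) = -(5 + 6724)/9*(-5) = -⅑*6729*(-5) = -2243/3*(-5) = 11215/3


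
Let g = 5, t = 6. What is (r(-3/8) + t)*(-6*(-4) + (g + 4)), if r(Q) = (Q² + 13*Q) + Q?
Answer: 1881/64 ≈ 29.391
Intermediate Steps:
r(Q) = Q² + 14*Q
(r(-3/8) + t)*(-6*(-4) + (g + 4)) = ((-3/8)*(14 - 3/8) + 6)*(-6*(-4) + (5 + 4)) = ((-3*⅛)*(14 - 3*⅛) + 6)*(24 + 9) = (-3*(14 - 3/8)/8 + 6)*33 = (-3/8*109/8 + 6)*33 = (-327/64 + 6)*33 = (57/64)*33 = 1881/64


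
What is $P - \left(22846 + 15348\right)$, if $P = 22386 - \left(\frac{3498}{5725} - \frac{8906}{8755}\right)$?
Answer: $- \frac{158462828428}{10024475} \approx -15808.0$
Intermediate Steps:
$P = \frac{224411969722}{10024475}$ ($P = 22386 - \left(3498 \cdot \frac{1}{5725} - \frac{8906}{8755}\right) = 22386 - \left(\frac{3498}{5725} - \frac{8906}{8755}\right) = 22386 - - \frac{4072372}{10024475} = 22386 + \frac{4072372}{10024475} = \frac{224411969722}{10024475} \approx 22386.0$)
$P - \left(22846 + 15348\right) = \frac{224411969722}{10024475} - \left(22846 + 15348\right) = \frac{224411969722}{10024475} - 38194 = - \frac{158462828428}{10024475}$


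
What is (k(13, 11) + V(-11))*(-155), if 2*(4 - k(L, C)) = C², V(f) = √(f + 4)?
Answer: 17515/2 - 155*I*√7 ≈ 8757.5 - 410.09*I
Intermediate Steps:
V(f) = √(4 + f)
k(L, C) = 4 - C²/2
(k(13, 11) + V(-11))*(-155) = ((4 - ½*11²) + √(4 - 11))*(-155) = ((4 - ½*121) + √(-7))*(-155) = ((4 - 121/2) + I*√7)*(-155) = (-113/2 + I*√7)*(-155) = 17515/2 - 155*I*√7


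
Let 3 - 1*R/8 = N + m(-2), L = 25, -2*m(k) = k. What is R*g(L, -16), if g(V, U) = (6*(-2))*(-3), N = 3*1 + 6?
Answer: -2016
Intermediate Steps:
N = 9 (N = 3 + 6 = 9)
m(k) = -k/2
R = -56 (R = 24 - 8*(9 - ½*(-2)) = 24 - 8*(9 + 1) = 24 - 8*10 = 24 - 80 = -56)
g(V, U) = 36 (g(V, U) = -12*(-3) = 36)
R*g(L, -16) = -56*36 = -2016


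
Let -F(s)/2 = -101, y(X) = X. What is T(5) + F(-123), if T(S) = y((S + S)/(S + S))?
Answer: 203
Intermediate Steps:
F(s) = 202 (F(s) = -2*(-101) = 202)
T(S) = 1 (T(S) = (S + S)/(S + S) = (2*S)/((2*S)) = (2*S)*(1/(2*S)) = 1)
T(5) + F(-123) = 1 + 202 = 203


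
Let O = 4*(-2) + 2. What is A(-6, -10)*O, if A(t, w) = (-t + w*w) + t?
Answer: -600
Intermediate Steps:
A(t, w) = w² (A(t, w) = (-t + w²) + t = (w² - t) + t = w²)
O = -6 (O = -8 + 2 = -6)
A(-6, -10)*O = (-10)²*(-6) = 100*(-6) = -600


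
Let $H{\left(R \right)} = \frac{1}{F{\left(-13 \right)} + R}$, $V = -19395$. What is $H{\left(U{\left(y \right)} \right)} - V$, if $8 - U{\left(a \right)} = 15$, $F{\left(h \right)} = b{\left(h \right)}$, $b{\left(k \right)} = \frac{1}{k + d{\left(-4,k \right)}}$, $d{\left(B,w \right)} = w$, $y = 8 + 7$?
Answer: $\frac{3549259}{183} \approx 19395.0$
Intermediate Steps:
$y = 15$
$b{\left(k \right)} = \frac{1}{2 k}$ ($b{\left(k \right)} = \frac{1}{k + k} = \frac{1}{2 k}$)
$F{\left(h \right)} = \frac{1}{2 h}$
$U{\left(a \right)} = -7$ ($U{\left(a \right)} = 8 - 15 = -7$)
$H{\left(R \right)} = \frac{1}{- \frac{1}{26} + R}$ ($H{\left(R \right)} = \frac{1}{\frac{1}{2 \left(-13\right)} + R} = \frac{1}{\frac{1}{2} \left(- \frac{1}{13}\right) + R} = \frac{1}{- \frac{1}{26} + R}$)
$H{\left(U{\left(y \right)} \right)} - V = \frac{26}{-1 + 26 \left(-7\right)} - -19395 = \frac{26}{-1 - 182} + 19395 = \frac{26}{-183} + 19395 = 26 \left(- \frac{1}{183}\right) + 19395 = - \frac{26}{183} + 19395 = \frac{3549259}{183}$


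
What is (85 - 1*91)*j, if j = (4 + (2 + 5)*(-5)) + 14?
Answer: 102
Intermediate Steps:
j = -17 (j = (4 + 7*(-5)) + 14 = (4 - 35) + 14 = -31 + 14 = -17)
(85 - 1*91)*j = (85 - 1*91)*(-17) = (85 - 91)*(-17) = -6*(-17) = 102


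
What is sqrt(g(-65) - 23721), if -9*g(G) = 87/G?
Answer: I*sqrt(901985370)/195 ≈ 154.02*I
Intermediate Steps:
g(G) = -29/(3*G)
sqrt(g(-65) - 23721) = sqrt(-29/3/(-65) - 23721) = sqrt(-29/3*(-1/65) - 23721) = sqrt(29/195 - 23721) = sqrt(-4625566/195) = I*sqrt(901985370)/195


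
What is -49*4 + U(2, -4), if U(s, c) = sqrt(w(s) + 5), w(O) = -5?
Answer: -196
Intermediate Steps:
U(s, c) = 0 (U(s, c) = sqrt(-5 + 5) = sqrt(0) = 0)
-49*4 + U(2, -4) = -49*4 + 0 = -196 + 0 = -196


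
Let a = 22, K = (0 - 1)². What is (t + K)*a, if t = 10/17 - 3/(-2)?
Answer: 1155/17 ≈ 67.941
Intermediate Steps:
K = 1 (K = (-1)² = 1)
t = 71/34 (t = 10*(1/17) - 3*(-½) = 10/17 + 3/2 = 71/34 ≈ 2.0882)
(t + K)*a = (71/34 + 1)*22 = (105/34)*22 = 1155/17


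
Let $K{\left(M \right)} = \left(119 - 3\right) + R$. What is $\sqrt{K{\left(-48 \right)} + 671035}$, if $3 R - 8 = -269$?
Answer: $2 \sqrt{167766} \approx 819.18$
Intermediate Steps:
$R = -87$ ($R = \frac{8}{3} + \frac{1}{3} \left(-269\right) = \frac{8}{3} - \frac{269}{3} = -87$)
$K{\left(M \right)} = 29$ ($K{\left(M \right)} = \left(119 - 3\right) - 87 = 116 - 87 = 29$)
$\sqrt{K{\left(-48 \right)} + 671035} = \sqrt{29 + 671035} = \sqrt{671064} = 2 \sqrt{167766}$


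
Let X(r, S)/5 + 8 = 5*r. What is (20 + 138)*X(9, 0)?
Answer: 29230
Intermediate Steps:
X(r, S) = -40 + 25*r (X(r, S) = -40 + 5*(5*r) = -40 + 25*r)
(20 + 138)*X(9, 0) = (20 + 138)*(-40 + 25*9) = 158*(-40 + 225) = 158*185 = 29230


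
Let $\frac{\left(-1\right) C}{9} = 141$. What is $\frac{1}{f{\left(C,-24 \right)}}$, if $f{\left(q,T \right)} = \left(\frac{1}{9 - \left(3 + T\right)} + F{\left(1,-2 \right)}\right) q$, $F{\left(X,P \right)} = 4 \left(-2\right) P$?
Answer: $- \frac{10}{203463} \approx -4.9149 \cdot 10^{-5}$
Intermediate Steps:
$C = -1269$ ($C = \left(-9\right) 141 = -1269$)
$F{\left(X,P \right)} = - 8 P$
$f{\left(q,T \right)} = q \left(16 + \frac{1}{6 - T}\right)$ ($f{\left(q,T \right)} = \left(\frac{1}{9 - \left(3 + T\right)} - -16\right) q = \left(\frac{1}{6 - T} + 16\right) q = \left(16 + \frac{1}{6 - T}\right) q = q \left(16 + \frac{1}{6 - T}\right)$)
$\frac{1}{f{\left(C,-24 \right)}} = \frac{1}{\left(-1269\right) \frac{1}{-6 - 24} \left(-97 + 16 \left(-24\right)\right)} = \frac{1}{\left(-1269\right) \frac{1}{-30} \left(-97 - 384\right)} = \frac{1}{\left(-1269\right) \left(- \frac{1}{30}\right) \left(-481\right)} = \frac{1}{- \frac{203463}{10}} = - \frac{10}{203463}$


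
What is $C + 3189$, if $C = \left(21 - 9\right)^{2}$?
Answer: $3333$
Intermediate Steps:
$C = 144$ ($C = 12^{2} = 144$)
$C + 3189 = 144 + 3189 = 3333$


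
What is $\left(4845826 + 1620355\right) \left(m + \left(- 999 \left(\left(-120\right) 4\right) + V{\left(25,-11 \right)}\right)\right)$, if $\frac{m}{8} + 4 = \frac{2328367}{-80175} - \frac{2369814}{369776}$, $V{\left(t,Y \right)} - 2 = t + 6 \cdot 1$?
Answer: $\frac{5741908503049352312524}{1852924425} \approx 3.0988 \cdot 10^{12}$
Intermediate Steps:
$V{\left(t,Y \right)} = 8 + t$ ($V{\left(t,Y \right)} = 2 + \left(t + 6 \cdot 1\right) = 2 + \left(t + 6\right) = 2 + \left(6 + t\right) = 8 + t$)
$m = - \frac{584780618221}{1852924425}$ ($m = -32 + 8 \left(\frac{2328367}{-80175} - \frac{2369814}{369776}\right) = -32 + 8 \left(2328367 \left(- \frac{1}{80175}\right) - \frac{1184907}{184888}\right) = -32 + 8 \left(- \frac{2328367}{80175} - \frac{1184907}{184888}\right) = -32 + 8 \left(- \frac{525487036621}{14823395400}\right) = -32 - \frac{525487036621}{1852924425} = - \frac{584780618221}{1852924425} \approx -315.6$)
$\left(4845826 + 1620355\right) \left(m + \left(- 999 \left(\left(-120\right) 4\right) + V{\left(25,-11 \right)}\right)\right) = \left(4845826 + 1620355\right) \left(- \frac{584780618221}{1852924425} + \left(- 999 \left(\left(-120\right) 4\right) + \left(8 + 25\right)\right)\right) = 6466181 \left(- \frac{584780618221}{1852924425} + \left(\left(-999\right) \left(-480\right) + 33\right)\right) = 6466181 \left(- \frac{584780618221}{1852924425} + \left(479520 + 33\right)\right) = 6466181 \left(- \frac{584780618221}{1852924425} + 479553\right) = 6466181 \cdot \frac{887990686163804}{1852924425} = \frac{5741908503049352312524}{1852924425}$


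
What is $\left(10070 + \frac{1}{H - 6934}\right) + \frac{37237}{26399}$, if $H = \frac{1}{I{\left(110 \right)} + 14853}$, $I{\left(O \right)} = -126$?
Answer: $\frac{27150378559638766}{2695787131783} \approx 10071.0$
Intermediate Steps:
$H = \frac{1}{14727}$ ($H = \frac{1}{-126 + 14853} = \frac{1}{14727} \approx 6.7902 \cdot 10^{-5}$)
$\left(10070 + \frac{1}{H - 6934}\right) + \frac{37237}{26399} = \left(10070 + \frac{1}{\frac{1}{14727} - 6934}\right) + \frac{37237}{26399} = \left(10070 + \frac{1}{- \frac{102117017}{14727}}\right) + 37237 \cdot \frac{1}{26399} = \left(10070 - \frac{14727}{102117017}\right) + \frac{37237}{26399} = \frac{1028318346463}{102117017} + \frac{37237}{26399} = \frac{27150378559638766}{2695787131783}$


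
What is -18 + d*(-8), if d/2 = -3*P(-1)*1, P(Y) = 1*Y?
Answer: -66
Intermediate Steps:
P(Y) = Y
d = 6 (d = 2*(-3*(-1)*1) = 2*(3*1) = 2*3 = 6)
-18 + d*(-8) = -18 + 6*(-8) = -18 - 48 = -66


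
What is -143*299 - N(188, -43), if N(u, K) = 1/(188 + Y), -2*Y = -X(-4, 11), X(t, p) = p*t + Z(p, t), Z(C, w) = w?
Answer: -7012149/164 ≈ -42757.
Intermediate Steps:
X(t, p) = t + p*t (X(t, p) = p*t + t = t + p*t)
Y = -24 (Y = -(-1)*(-4*(1 + 11))/2 = -(-1)*(-4*12)/2 = -(-1)*(-48)/2 = -½*48 = -24)
N(u, K) = 1/164 (N(u, K) = 1/(188 - 24) = 1/164)
-143*299 - N(188, -43) = -143*299 - 1*1/164 = -42757 - 1/164 = -7012149/164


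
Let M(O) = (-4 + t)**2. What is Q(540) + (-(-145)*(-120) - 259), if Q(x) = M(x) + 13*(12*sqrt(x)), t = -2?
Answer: -17623 + 936*sqrt(15) ≈ -13998.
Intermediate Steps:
M(O) = 36 (M(O) = (-4 - 2)**2 = (-6)**2 = 36)
Q(x) = 36 + 156*sqrt(x) (Q(x) = 36 + 13*(12*sqrt(x)) = 36 + 156*sqrt(x))
Q(540) + (-(-145)*(-120) - 259) = (36 + 156*sqrt(540)) + (-(-145)*(-120) - 259) = (36 + 156*(6*sqrt(15))) + (-145*120 - 259) = (36 + 936*sqrt(15)) + (-17400 - 259) = (36 + 936*sqrt(15)) - 17659 = -17623 + 936*sqrt(15)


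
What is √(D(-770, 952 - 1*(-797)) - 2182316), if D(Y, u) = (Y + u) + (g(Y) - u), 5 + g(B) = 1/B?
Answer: I*√1294354654670/770 ≈ 1477.5*I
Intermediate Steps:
g(B) = -5 + 1/B
D(Y, u) = -5 + Y + 1/Y (D(Y, u) = (Y + u) + ((-5 + 1/Y) - u) = (Y + u) + (-5 + 1/Y - u) = -5 + Y + 1/Y)
√(D(-770, 952 - 1*(-797)) - 2182316) = √((-5 - 770 + 1/(-770)) - 2182316) = √((-5 - 770 - 1/770) - 2182316) = √(-596751/770 - 2182316) = √(-1680980071/770) = I*√1294354654670/770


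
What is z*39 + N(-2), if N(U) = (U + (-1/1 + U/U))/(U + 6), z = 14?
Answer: 1091/2 ≈ 545.50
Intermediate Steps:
N(U) = U/(6 + U) (N(U) = (U + (-1*1 + 1))/(6 + U) = (U + (-1 + 1))/(6 + U) = (U + 0)/(6 + U) = U/(6 + U))
z*39 + N(-2) = 14*39 - 2/(6 - 2) = 546 - 2/4 = 546 - 2*¼ = 546 - ½ = 1091/2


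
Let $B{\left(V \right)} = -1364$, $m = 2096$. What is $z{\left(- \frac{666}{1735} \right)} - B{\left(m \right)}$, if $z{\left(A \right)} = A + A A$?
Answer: $\frac{4105234946}{3010225} \approx 1363.8$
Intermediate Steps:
$z{\left(A \right)} = A + A^{2}$
$z{\left(- \frac{666}{1735} \right)} - B{\left(m \right)} = - \frac{666}{1735} \left(1 - \frac{666}{1735}\right) - -1364 = \left(-666\right) \frac{1}{1735} \left(1 - \frac{666}{1735}\right) + 1364 = - \frac{666 \left(1 - \frac{666}{1735}\right)}{1735} + 1364 = \left(- \frac{666}{1735}\right) \frac{1069}{1735} + 1364 = - \frac{711954}{3010225} + 1364 = \frac{4105234946}{3010225}$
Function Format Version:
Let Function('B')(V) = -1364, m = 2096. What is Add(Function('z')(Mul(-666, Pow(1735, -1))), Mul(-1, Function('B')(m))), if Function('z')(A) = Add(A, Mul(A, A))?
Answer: Rational(4105234946, 3010225) ≈ 1363.8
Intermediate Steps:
Function('z')(A) = Add(A, Pow(A, 2))
Add(Function('z')(Mul(-666, Pow(1735, -1))), Mul(-1, Function('B')(m))) = Add(Mul(Mul(-666, Pow(1735, -1)), Add(1, Mul(-666, Pow(1735, -1)))), Mul(-1, -1364)) = Add(Mul(Mul(-666, Rational(1, 1735)), Add(1, Mul(-666, Rational(1, 1735)))), 1364) = Add(Mul(Rational(-666, 1735), Add(1, Rational(-666, 1735))), 1364) = Add(Mul(Rational(-666, 1735), Rational(1069, 1735)), 1364) = Add(Rational(-711954, 3010225), 1364) = Rational(4105234946, 3010225)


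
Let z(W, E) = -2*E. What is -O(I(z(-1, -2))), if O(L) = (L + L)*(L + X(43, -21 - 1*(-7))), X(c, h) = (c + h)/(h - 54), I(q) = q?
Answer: -486/17 ≈ -28.588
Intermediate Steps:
X(c, h) = (c + h)/(-54 + h)
O(L) = 2*L*(-29/68 + L) (O(L) = (L + L)*(L + (43 + (-21 - 1*(-7)))/(-54 + (-21 - 1*(-7)))) = (2*L)*(L + (43 + (-21 + 7))/(-54 + (-21 + 7))) = (2*L)*(L + (43 - 14)/(-54 - 14)) = (2*L)*(L + 29/(-68)) = (2*L)*(L - 1/68*29) = (2*L)*(L - 29/68) = (2*L)*(-29/68 + L) = 2*L*(-29/68 + L))
-O(I(z(-1, -2))) = -(-2*(-2))*(-29 + 68*(-2*(-2)))/34 = -4*(-29 + 68*4)/34 = -4*(-29 + 272)/34 = -4*243/34 = -1*486/17 = -486/17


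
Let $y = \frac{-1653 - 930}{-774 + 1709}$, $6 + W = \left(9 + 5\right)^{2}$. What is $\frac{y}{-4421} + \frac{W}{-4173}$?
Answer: $- \frac{774611791}{17249658855} \approx -0.044906$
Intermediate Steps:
$W = 190$ ($W = -6 + \left(9 + 5\right)^{2} = -6 + 14^{2} = -6 + 196 = 190$)
$y = - \frac{2583}{935} \approx -2.7626$
$\frac{y}{-4421} + \frac{W}{-4173} = - \frac{2583}{935 \left(-4421\right)} + \frac{190}{-4173} = \left(- \frac{2583}{935}\right) \left(- \frac{1}{4421}\right) + 190 \left(- \frac{1}{4173}\right) = \frac{2583}{4133635} - \frac{190}{4173} = - \frac{774611791}{17249658855}$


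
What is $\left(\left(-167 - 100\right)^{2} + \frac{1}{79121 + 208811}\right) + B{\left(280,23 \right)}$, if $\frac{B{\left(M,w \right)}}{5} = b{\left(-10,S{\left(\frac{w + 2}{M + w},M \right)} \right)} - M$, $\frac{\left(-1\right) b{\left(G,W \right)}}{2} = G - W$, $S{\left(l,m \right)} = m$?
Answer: $\frac{20958282349}{287932} \approx 72789.0$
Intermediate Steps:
$b{\left(G,W \right)} = - 2 G + 2 W$ ($b{\left(G,W \right)} = - 2 \left(G - W\right) = - 2 G + 2 W$)
$B{\left(M,w \right)} = 100 + 5 M$ ($B{\left(M,w \right)} = 5 \left(\left(\left(-2\right) \left(-10\right) + 2 M\right) - M\right) = 5 \left(\left(20 + 2 M\right) - M\right) = 5 \left(20 + M\right) = 100 + 5 M$)
$\left(\left(-167 - 100\right)^{2} + \frac{1}{79121 + 208811}\right) + B{\left(280,23 \right)} = \left(\left(-167 - 100\right)^{2} + \frac{1}{79121 + 208811}\right) + \left(100 + 5 \cdot 280\right) = \left(\left(-267\right)^{2} + \frac{1}{287932}\right) + \left(100 + 1400\right) = \left(71289 + \frac{1}{287932}\right) + 1500 = \frac{20526384349}{287932} + 1500 = \frac{20958282349}{287932}$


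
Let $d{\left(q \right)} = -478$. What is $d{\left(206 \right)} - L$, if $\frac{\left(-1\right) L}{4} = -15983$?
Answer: $-64410$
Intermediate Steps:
$L = 63932$ ($L = \left(-4\right) \left(-15983\right) = 63932$)
$d{\left(206 \right)} - L = -478 - 63932 = -64410$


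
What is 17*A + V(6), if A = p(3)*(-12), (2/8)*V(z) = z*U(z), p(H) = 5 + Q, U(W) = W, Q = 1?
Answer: -1080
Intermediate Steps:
p(H) = 6 (p(H) = 5 + 1 = 6)
V(z) = 4*z² (V(z) = 4*(z*z) = 4*z²)
A = -72 (A = 6*(-12) = -72)
17*A + V(6) = 17*(-72) + 4*6² = -1224 + 4*36 = -1224 + 144 = -1080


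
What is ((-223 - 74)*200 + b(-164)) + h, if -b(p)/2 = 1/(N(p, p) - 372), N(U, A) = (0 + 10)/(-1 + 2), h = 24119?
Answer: -6385860/181 ≈ -35281.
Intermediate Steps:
N(U, A) = 10 (N(U, A) = 10/1 = 10*1 = 10)
b(p) = 1/181 (b(p) = -2/(10 - 372) = -2/(-362) = -2*(-1/362) = 1/181)
((-223 - 74)*200 + b(-164)) + h = ((-223 - 74)*200 + 1/181) + 24119 = (-297*200 + 1/181) + 24119 = (-59400 + 1/181) + 24119 = -10751399/181 + 24119 = -6385860/181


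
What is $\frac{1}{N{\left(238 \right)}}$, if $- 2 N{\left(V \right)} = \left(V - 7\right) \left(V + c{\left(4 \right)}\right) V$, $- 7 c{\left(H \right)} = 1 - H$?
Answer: $- \frac{1}{6554163} \approx -1.5257 \cdot 10^{-7}$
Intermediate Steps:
$c{\left(H \right)} = - \frac{1}{7} + \frac{H}{7}$ ($c{\left(H \right)} = - \frac{1 - H}{7} = - \frac{1}{7} + \frac{H}{7}$)
$N{\left(V \right)} = - \frac{V \left(-7 + V\right) \left(\frac{3}{7} + V\right)}{2}$ ($N{\left(V \right)} = - \frac{\left(V - 7\right) \left(V + \left(- \frac{1}{7} + \frac{1}{7} \cdot 4\right)\right) V}{2} = - \frac{\left(-7 + V\right) \left(V + \left(- \frac{1}{7} + \frac{4}{7}\right)\right) V}{2} = - \frac{\left(-7 + V\right) \left(V + \frac{3}{7}\right) V}{2} = - \frac{\left(-7 + V\right) \left(\frac{3}{7} + V\right) V}{2} = - \frac{V \left(-7 + V\right) \left(\frac{3}{7} + V\right)}{2}$)
$\frac{1}{N{\left(238 \right)}} = \frac{1}{\frac{1}{14} \cdot 238 \left(21 - 7 \cdot 238^{2} + 46 \cdot 238\right)} = \frac{1}{\frac{1}{14} \cdot 238 \left(21 - 396508 + 10948\right)} = \frac{1}{\frac{1}{14} \cdot 238 \left(-385539\right)} = \frac{1}{-6554163} = - \frac{1}{6554163}$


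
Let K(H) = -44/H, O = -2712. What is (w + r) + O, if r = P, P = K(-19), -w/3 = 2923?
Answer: -218095/19 ≈ -11479.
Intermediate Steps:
w = -8769 (w = -3*2923 = -8769)
P = 44/19 (P = -44/(-19) = -44*(-1/19) = 44/19 ≈ 2.3158)
r = 44/19 ≈ 2.3158
(w + r) + O = (-8769 + 44/19) - 2712 = -166567/19 - 2712 = -218095/19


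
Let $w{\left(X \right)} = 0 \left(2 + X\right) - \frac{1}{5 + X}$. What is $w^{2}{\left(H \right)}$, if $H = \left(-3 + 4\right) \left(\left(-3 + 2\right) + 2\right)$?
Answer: $\frac{1}{36} \approx 0.027778$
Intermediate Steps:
$H = 1$ ($H = 1 \left(-1 + 2\right) = 1 \cdot 1 = 1$)
$w{\left(X \right)} = - \frac{1}{5 + X}$ ($w{\left(X \right)} = 0 - \frac{1}{5 + X} = - \frac{1}{5 + X}$)
$w^{2}{\left(H \right)} = \left(- \frac{1}{5 + 1}\right)^{2} = \left(- \frac{1}{6}\right)^{2} = \frac{1}{36}$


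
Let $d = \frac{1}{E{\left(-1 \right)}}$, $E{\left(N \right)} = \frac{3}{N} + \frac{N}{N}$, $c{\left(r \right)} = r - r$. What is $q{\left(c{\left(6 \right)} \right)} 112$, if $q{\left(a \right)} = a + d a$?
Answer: $0$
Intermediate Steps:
$c{\left(r \right)} = 0$
$E{\left(N \right)} = 1 + \frac{3}{N}$ ($E{\left(N \right)} = \frac{3}{N} + 1 = 1 + \frac{3}{N}$)
$d = - \frac{1}{2}$ ($d = \frac{1}{\frac{1}{-1} \left(3 - 1\right)} = \frac{1}{\left(-1\right) 2} = \frac{1}{-2} = - \frac{1}{2} \approx -0.5$)
$q{\left(a \right)} = \frac{a}{2}$ ($q{\left(a \right)} = a - \frac{a}{2} = \frac{a}{2}$)
$q{\left(c{\left(6 \right)} \right)} 112 = \frac{1}{2} \cdot 0 \cdot 112 = 0 \cdot 112 = 0$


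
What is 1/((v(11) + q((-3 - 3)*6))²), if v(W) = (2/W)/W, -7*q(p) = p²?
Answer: 717409/24586867204 ≈ 2.9179e-5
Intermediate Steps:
q(p) = -p²/7
v(W) = 2/W²
1/((v(11) + q((-3 - 3)*6))²) = 1/((2/11² - 36*(-3 - 3)²/7)²) = 1/((2*(1/121) - (-6*6)²/7)²) = 1/((2/121 - ⅐*(-36)²)²) = 1/((2/121 - ⅐*1296)²) = 1/((2/121 - 1296/7)²) = 1/((-156802/847)²) = 1/(24586867204/717409) = 717409/24586867204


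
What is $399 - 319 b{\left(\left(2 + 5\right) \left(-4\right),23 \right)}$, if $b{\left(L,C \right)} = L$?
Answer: $9331$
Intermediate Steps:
$399 - 319 b{\left(\left(2 + 5\right) \left(-4\right),23 \right)} = 399 - 319 \left(2 + 5\right) \left(-4\right) = 399 - 319 \cdot 7 \left(-4\right) = 399 - -8932 = 399 + 8932 = 9331$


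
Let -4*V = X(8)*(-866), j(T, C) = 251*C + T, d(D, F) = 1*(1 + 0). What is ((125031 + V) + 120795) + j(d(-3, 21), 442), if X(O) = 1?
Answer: 713971/2 ≈ 3.5699e+5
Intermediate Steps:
d(D, F) = 1 (d(D, F) = 1*1 = 1)
j(T, C) = T + 251*C
V = 433/2 (V = -(-866)/4 = -¼*(-866) = 433/2 ≈ 216.50)
((125031 + V) + 120795) + j(d(-3, 21), 442) = ((125031 + 433/2) + 120795) + (1 + 251*442) = (250495/2 + 120795) + (1 + 110942) = 492085/2 + 110943 = 713971/2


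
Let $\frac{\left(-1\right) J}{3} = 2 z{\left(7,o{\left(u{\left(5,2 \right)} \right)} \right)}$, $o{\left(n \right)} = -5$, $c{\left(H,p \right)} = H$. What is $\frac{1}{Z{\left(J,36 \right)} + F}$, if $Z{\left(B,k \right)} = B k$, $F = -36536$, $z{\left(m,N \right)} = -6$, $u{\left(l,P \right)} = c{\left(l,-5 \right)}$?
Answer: $- \frac{1}{35240} \approx -2.8377 \cdot 10^{-5}$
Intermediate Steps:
$u{\left(l,P \right)} = l$
$J = 36$ ($J = - 3 \cdot 2 \left(-6\right) = \left(-3\right) \left(-12\right) = 36$)
$\frac{1}{Z{\left(J,36 \right)} + F} = \frac{1}{36 \cdot 36 - 36536} = \frac{1}{1296 - 36536} = \frac{1}{-35240} = - \frac{1}{35240}$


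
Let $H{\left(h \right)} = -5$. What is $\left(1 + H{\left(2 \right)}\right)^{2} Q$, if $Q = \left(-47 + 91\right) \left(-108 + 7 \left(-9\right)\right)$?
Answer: $-120384$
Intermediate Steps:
$Q = -7524$ ($Q = 44 \left(-108 - 63\right) = 44 \left(-171\right) = -7524$)
$\left(1 + H{\left(2 \right)}\right)^{2} Q = \left(1 - 5\right)^{2} \left(-7524\right) = \left(-4\right)^{2} \left(-7524\right) = 16 \left(-7524\right) = -120384$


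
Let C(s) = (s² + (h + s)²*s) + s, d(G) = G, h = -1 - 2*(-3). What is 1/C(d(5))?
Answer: 1/530 ≈ 0.0018868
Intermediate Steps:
h = 5 (h = -1 + 6 = 5)
C(s) = s + s² + s*(5 + s)² (C(s) = (s² + (5 + s)²*s) + s = (s² + s*(5 + s)²) + s = s + s² + s*(5 + s)²)
1/C(d(5)) = 1/(5*(1 + 5 + (5 + 5)²)) = 1/(5*(1 + 5 + 10²)) = 1/(5*(1 + 5 + 100)) = 1/(5*106) = 1/530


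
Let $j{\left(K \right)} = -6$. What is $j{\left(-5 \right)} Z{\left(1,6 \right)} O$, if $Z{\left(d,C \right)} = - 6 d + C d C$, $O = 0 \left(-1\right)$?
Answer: $0$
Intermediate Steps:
$O = 0$
$Z{\left(d,C \right)} = - 6 d + d C^{2}$
$j{\left(-5 \right)} Z{\left(1,6 \right)} O = - 6 \cdot 1 \left(-6 + 6^{2}\right) 0 = - 6 \cdot 1 \left(-6 + 36\right) 0 = - 6 \cdot 1 \cdot 30 \cdot 0 = \left(-6\right) 30 \cdot 0 = \left(-180\right) 0 = 0$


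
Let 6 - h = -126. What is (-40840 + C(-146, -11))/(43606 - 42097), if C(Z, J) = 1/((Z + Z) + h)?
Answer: -6534401/241440 ≈ -27.064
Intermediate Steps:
h = 132 (h = 6 - 1*(-126) = 6 + 126 = 132)
C(Z, J) = 1/(132 + 2*Z) (C(Z, J) = 1/((Z + Z) + 132) = 1/(2*Z + 132) = 1/(132 + 2*Z))
(-40840 + C(-146, -11))/(43606 - 42097) = (-40840 + 1/(2*(66 - 146)))/(43606 - 42097) = (-40840 + (1/2)/(-80))/1509 = (-40840 + (1/2)*(-1/80))*(1/1509) = (-40840 - 1/160)*(1/1509) = -6534401/160*1/1509 = -6534401/241440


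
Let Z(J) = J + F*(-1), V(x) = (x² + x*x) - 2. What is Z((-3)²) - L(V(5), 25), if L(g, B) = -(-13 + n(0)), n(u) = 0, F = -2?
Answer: -2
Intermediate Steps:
V(x) = -2 + 2*x² (V(x) = (x² + x²) - 2 = 2*x² - 2 = -2 + 2*x²)
L(g, B) = 13 (L(g, B) = -(-13 + 0) = -1*(-13) = 13)
Z(J) = 2 + J (Z(J) = J - 2*(-1) = J + 2 = 2 + J)
Z((-3)²) - L(V(5), 25) = (2 + (-3)²) - 1*13 = (2 + 9) - 13 = 11 - 13 = -2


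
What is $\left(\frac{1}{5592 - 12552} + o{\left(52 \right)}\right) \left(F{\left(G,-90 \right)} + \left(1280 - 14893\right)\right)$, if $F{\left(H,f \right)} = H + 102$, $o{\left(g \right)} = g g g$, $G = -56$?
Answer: $- \frac{13277095988993}{6960} \approx -1.9076 \cdot 10^{9}$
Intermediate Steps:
$o{\left(g \right)} = g^{3}$ ($o{\left(g \right)} = g^{2} g = g^{3}$)
$F{\left(H,f \right)} = 102 + H$
$\left(\frac{1}{5592 - 12552} + o{\left(52 \right)}\right) \left(F{\left(G,-90 \right)} + \left(1280 - 14893\right)\right) = \left(\frac{1}{5592 - 12552} + 52^{3}\right) \left(\left(102 - 56\right) + \left(1280 - 14893\right)\right) = \left(\frac{1}{-6960} + 140608\right) \left(46 - 13613\right) = \left(- \frac{1}{6960} + 140608\right) \left(-13567\right) = \frac{978631679}{6960} \left(-13567\right) = - \frac{13277095988993}{6960}$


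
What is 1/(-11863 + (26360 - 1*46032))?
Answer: -1/31535 ≈ -3.1711e-5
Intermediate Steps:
1/(-11863 + (26360 - 1*46032)) = 1/(-11863 + (26360 - 46032)) = 1/(-11863 - 19672) = 1/(-31535) = -1/31535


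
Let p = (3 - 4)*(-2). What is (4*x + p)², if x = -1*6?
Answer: 484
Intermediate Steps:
x = -6
p = 2 (p = -1*(-2) = 2)
(4*x + p)² = (4*(-6) + 2)² = (-24 + 2)² = (-22)² = 484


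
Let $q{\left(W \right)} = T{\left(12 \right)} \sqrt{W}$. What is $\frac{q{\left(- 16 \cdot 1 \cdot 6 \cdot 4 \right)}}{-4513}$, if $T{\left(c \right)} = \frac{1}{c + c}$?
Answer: $- \frac{i \sqrt{6}}{13539} \approx - 0.00018092 i$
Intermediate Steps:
$T{\left(c \right)} = \frac{1}{2 c}$
$q{\left(W \right)} = \frac{\sqrt{W}}{24}$ ($q{\left(W \right)} = \frac{1}{2 \cdot 12} \sqrt{W} = \frac{1}{2} \cdot \frac{1}{12} \sqrt{W} = \frac{\sqrt{W}}{24}$)
$\frac{q{\left(- 16 \cdot 1 \cdot 6 \cdot 4 \right)}}{-4513} = \frac{\frac{1}{24} \sqrt{- 16 \cdot 1 \cdot 6 \cdot 4}}{-4513} = \frac{\sqrt{- 16 \cdot 6 \cdot 4}}{24} \left(- \frac{1}{4513}\right) = \frac{\sqrt{\left(-16\right) 24}}{24} \left(- \frac{1}{4513}\right) = \frac{\sqrt{-384}}{24} \left(- \frac{1}{4513}\right) = \frac{8 i \sqrt{6}}{24} \left(- \frac{1}{4513}\right) = \frac{i \sqrt{6}}{3} \left(- \frac{1}{4513}\right) = - \frac{i \sqrt{6}}{13539}$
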